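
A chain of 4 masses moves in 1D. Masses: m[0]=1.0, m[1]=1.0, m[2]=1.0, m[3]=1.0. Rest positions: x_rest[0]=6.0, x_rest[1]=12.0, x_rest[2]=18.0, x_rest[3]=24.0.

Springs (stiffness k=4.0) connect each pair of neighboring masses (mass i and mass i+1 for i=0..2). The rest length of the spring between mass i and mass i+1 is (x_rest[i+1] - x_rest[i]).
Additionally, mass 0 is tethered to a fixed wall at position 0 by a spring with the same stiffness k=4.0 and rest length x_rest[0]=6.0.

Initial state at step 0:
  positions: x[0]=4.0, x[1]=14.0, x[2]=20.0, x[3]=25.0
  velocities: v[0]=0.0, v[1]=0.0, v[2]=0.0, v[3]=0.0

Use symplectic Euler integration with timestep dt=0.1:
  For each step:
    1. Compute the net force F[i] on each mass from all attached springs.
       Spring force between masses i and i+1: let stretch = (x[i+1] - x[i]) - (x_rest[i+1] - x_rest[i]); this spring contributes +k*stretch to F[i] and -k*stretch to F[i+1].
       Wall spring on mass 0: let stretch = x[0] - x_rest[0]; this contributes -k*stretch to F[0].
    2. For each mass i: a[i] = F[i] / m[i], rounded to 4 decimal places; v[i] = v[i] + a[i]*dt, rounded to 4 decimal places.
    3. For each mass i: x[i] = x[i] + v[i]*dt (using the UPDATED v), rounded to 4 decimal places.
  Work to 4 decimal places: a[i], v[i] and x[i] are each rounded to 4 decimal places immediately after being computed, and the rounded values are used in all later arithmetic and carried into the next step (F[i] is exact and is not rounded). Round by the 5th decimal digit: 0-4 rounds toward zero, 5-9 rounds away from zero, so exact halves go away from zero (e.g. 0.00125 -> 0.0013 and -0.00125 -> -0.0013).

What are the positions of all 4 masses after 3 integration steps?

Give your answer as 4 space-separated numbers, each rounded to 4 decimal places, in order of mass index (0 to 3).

Step 0: x=[4.0000 14.0000 20.0000 25.0000] v=[0.0000 0.0000 0.0000 0.0000]
Step 1: x=[4.2400 13.8400 19.9600 25.0400] v=[2.4000 -1.6000 -0.4000 0.4000]
Step 2: x=[4.6944 13.5408 19.8784 25.1168] v=[4.5440 -2.9920 -0.8160 0.7680]
Step 3: x=[5.3149 13.1413 19.7528 25.2241] v=[6.2048 -3.9955 -1.2557 1.0726]

Answer: 5.3149 13.1413 19.7528 25.2241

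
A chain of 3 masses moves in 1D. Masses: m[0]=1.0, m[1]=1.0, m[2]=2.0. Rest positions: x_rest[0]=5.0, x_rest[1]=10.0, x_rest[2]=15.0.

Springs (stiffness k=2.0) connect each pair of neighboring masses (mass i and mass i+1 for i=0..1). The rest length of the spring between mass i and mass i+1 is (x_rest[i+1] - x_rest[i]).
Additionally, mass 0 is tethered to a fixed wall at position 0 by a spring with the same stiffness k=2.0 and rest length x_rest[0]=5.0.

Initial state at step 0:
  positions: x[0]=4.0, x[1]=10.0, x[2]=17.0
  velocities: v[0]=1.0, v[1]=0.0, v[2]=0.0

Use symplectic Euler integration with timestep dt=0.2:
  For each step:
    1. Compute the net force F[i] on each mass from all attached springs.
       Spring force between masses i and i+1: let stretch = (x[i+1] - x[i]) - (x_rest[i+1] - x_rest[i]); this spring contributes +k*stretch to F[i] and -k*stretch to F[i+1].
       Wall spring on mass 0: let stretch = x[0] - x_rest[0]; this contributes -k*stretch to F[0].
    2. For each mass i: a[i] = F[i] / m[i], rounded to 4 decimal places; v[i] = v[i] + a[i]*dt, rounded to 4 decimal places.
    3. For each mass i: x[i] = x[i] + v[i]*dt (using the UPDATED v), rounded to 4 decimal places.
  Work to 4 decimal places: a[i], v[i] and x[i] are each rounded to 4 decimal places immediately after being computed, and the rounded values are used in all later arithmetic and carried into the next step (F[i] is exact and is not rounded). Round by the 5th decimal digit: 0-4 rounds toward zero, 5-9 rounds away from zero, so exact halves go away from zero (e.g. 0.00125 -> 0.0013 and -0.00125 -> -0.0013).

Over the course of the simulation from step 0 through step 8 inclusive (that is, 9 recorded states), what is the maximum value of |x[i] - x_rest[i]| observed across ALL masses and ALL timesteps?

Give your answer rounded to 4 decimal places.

Answer: 2.0408

Derivation:
Step 0: x=[4.0000 10.0000 17.0000] v=[1.0000 0.0000 0.0000]
Step 1: x=[4.3600 10.0800 16.9200] v=[1.8000 0.4000 -0.4000]
Step 2: x=[4.8288 10.2496 16.7664] v=[2.3440 0.8480 -0.7680]
Step 3: x=[5.3450 10.5069 16.5521] v=[2.5808 1.2864 -1.0714]
Step 4: x=[5.8465 10.8348 16.2960] v=[2.5076 1.6397 -1.2804]
Step 5: x=[6.2794 11.2006 16.0215] v=[2.1643 1.8289 -1.3726]
Step 6: x=[6.6036 11.5584 15.7541] v=[1.6210 1.7888 -1.3368]
Step 7: x=[6.7959 11.8554 15.5189] v=[0.9615 1.4852 -1.1759]
Step 8: x=[6.8493 12.0408 15.3372] v=[0.2669 0.9268 -0.9086]
Max displacement = 2.0408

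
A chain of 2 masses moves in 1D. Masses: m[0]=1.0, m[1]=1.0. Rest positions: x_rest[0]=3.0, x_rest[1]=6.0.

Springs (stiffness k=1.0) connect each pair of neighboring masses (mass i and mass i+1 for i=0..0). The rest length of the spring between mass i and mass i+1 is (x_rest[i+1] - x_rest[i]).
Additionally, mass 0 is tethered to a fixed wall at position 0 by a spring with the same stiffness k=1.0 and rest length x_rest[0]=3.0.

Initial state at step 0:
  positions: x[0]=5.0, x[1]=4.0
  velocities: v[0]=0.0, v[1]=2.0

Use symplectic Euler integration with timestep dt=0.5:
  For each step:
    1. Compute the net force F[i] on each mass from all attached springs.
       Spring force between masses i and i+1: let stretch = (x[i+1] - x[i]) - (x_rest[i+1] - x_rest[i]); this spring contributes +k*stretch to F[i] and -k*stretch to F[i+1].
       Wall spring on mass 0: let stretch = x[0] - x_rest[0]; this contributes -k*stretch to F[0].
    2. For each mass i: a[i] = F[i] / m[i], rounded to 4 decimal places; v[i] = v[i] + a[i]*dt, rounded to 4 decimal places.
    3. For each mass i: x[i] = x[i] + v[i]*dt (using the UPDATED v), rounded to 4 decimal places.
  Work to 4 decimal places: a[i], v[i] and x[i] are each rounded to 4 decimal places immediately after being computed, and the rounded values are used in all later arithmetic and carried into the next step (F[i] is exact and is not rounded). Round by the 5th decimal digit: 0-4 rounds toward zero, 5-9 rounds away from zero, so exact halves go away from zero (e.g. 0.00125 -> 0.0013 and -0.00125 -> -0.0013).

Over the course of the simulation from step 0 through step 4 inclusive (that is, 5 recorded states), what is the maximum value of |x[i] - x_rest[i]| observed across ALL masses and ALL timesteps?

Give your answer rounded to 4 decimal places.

Answer: 3.4063

Derivation:
Step 0: x=[5.0000 4.0000] v=[0.0000 2.0000]
Step 1: x=[3.5000 6.0000] v=[-3.0000 4.0000]
Step 2: x=[1.7500 8.1250] v=[-3.5000 4.2500]
Step 3: x=[1.1563 9.4063] v=[-1.1875 2.5625]
Step 4: x=[2.3360 9.3751] v=[2.3594 -0.0625]
Max displacement = 3.4063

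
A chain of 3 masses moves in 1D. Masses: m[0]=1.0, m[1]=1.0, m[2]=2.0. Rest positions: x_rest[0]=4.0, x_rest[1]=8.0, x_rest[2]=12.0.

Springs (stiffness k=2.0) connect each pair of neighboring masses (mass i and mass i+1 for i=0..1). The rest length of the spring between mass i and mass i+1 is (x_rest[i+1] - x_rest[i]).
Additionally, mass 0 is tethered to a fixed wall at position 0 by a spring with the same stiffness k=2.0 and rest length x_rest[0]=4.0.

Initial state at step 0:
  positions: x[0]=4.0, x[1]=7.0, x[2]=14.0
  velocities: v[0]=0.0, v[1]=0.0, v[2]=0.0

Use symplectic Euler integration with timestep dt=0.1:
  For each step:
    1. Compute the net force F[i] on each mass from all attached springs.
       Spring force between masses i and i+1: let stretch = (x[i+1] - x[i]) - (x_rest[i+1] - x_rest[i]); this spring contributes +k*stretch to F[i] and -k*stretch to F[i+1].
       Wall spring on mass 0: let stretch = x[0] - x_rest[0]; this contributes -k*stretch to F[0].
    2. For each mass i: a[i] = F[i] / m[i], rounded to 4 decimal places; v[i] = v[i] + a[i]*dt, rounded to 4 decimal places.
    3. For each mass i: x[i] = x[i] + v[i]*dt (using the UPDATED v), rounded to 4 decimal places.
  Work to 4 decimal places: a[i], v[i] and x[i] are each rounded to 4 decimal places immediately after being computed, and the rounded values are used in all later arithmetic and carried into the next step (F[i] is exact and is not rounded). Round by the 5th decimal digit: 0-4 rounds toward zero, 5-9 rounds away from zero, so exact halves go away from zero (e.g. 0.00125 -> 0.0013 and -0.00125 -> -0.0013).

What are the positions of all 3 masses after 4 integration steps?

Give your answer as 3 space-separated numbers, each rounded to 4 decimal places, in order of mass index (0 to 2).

Answer: 3.8347 7.7386 13.7162

Derivation:
Step 0: x=[4.0000 7.0000 14.0000] v=[0.0000 0.0000 0.0000]
Step 1: x=[3.9800 7.0800 13.9700] v=[-0.2000 0.8000 -0.3000]
Step 2: x=[3.9424 7.2358 13.9111] v=[-0.3760 1.5580 -0.5890]
Step 3: x=[3.8918 7.4592 13.8255] v=[-0.5058 2.2344 -0.8565]
Step 4: x=[3.8347 7.7386 13.7162] v=[-0.5707 2.7942 -1.0931]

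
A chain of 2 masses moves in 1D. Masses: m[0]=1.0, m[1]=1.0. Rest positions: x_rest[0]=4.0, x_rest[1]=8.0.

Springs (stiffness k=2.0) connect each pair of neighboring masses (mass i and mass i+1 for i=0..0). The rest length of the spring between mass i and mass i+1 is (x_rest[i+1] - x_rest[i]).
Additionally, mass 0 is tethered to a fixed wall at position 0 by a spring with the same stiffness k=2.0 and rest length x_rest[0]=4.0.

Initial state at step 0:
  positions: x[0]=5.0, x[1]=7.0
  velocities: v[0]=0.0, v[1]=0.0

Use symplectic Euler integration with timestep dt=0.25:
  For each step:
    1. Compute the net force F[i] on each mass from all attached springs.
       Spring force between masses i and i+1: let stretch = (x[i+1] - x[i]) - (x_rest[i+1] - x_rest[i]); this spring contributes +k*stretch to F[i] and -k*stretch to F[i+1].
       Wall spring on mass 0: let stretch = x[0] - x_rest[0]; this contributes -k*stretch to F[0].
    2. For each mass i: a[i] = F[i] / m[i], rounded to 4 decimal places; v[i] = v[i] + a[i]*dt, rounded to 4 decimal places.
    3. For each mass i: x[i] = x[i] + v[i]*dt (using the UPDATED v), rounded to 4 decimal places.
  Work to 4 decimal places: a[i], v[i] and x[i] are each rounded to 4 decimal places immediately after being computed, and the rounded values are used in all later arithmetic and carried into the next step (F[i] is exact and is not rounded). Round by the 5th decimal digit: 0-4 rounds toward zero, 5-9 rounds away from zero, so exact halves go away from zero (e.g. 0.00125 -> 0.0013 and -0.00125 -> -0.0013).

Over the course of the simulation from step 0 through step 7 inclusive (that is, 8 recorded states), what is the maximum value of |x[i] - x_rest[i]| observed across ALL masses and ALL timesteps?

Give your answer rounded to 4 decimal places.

Answer: 1.2820

Derivation:
Step 0: x=[5.0000 7.0000] v=[0.0000 0.0000]
Step 1: x=[4.6250 7.2500] v=[-1.5000 1.0000]
Step 2: x=[4.0000 7.6719] v=[-2.5000 1.6875]
Step 3: x=[3.3340 8.1348] v=[-2.6641 1.8516]
Step 4: x=[2.8513 8.4976] v=[-1.9307 1.4512]
Step 5: x=[2.7180 8.6546] v=[-0.5332 0.6281]
Step 6: x=[2.9870 8.5696] v=[1.0761 -0.3402]
Step 7: x=[3.5805 8.2867] v=[2.3739 -1.1315]
Max displacement = 1.2820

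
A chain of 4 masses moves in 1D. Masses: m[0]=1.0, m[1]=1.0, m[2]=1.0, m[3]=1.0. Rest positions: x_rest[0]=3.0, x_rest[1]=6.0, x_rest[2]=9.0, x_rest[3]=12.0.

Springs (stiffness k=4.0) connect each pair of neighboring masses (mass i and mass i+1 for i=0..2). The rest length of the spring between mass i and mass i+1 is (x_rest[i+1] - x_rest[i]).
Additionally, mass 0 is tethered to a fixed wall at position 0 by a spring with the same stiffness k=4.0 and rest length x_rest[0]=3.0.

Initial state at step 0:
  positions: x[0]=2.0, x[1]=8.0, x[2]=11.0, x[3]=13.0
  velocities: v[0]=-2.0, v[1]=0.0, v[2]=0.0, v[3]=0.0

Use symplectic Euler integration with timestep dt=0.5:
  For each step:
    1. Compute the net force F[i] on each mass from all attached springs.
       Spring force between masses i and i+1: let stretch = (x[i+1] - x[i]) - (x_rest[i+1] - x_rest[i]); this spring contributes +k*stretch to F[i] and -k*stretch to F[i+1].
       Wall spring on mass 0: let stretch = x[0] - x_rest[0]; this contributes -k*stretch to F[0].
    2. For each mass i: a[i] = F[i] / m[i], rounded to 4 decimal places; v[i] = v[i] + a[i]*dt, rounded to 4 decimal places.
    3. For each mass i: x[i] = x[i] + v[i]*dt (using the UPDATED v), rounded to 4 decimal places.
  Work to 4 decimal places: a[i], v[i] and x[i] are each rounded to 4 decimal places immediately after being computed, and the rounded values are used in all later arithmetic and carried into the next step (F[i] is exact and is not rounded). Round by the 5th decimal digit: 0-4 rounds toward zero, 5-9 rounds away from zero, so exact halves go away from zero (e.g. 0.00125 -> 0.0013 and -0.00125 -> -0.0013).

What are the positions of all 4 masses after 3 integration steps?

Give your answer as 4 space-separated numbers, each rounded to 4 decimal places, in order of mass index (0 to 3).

Answer: 2.0000 6.0000 11.0000 11.0000

Derivation:
Step 0: x=[2.0000 8.0000 11.0000 13.0000] v=[-2.0000 0.0000 0.0000 0.0000]
Step 1: x=[5.0000 5.0000 10.0000 14.0000] v=[6.0000 -6.0000 -2.0000 2.0000]
Step 2: x=[3.0000 7.0000 8.0000 14.0000] v=[-4.0000 4.0000 -4.0000 0.0000]
Step 3: x=[2.0000 6.0000 11.0000 11.0000] v=[-2.0000 -2.0000 6.0000 -6.0000]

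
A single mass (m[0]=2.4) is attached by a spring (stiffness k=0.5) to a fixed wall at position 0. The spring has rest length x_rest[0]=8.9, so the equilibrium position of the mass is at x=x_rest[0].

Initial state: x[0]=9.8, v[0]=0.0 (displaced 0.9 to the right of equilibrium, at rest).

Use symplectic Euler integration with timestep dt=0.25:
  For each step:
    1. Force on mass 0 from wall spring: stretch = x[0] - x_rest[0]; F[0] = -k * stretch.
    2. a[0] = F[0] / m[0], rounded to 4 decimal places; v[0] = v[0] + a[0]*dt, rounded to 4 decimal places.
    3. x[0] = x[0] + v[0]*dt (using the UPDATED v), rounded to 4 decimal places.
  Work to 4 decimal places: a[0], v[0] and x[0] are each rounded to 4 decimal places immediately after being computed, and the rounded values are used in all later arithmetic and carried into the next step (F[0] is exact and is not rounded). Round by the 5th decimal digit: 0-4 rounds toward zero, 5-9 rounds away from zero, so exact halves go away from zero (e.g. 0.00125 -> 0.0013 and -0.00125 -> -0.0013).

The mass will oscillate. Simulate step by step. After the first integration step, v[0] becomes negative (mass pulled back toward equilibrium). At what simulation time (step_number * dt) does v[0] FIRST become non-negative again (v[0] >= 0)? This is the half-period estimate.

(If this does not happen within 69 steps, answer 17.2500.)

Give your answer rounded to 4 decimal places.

Answer: 7.0000

Derivation:
Step 0: x=[9.8000] v=[0.0000]
Step 1: x=[9.7883] v=[-0.0469]
Step 2: x=[9.7650] v=[-0.0932]
Step 3: x=[9.7304] v=[-0.1383]
Step 4: x=[9.6850] v=[-0.1816]
Step 5: x=[9.6294] v=[-0.2225]
Step 6: x=[9.5643] v=[-0.2605]
Step 7: x=[9.4905] v=[-0.2951]
Step 8: x=[9.4090] v=[-0.3259]
Step 9: x=[9.3209] v=[-0.3524]
Step 10: x=[9.2273] v=[-0.3743]
Step 11: x=[9.1295] v=[-0.3914]
Step 12: x=[9.0287] v=[-0.4034]
Step 13: x=[8.9262] v=[-0.4101]
Step 14: x=[8.8233] v=[-0.4115]
Step 15: x=[8.7214] v=[-0.4075]
Step 16: x=[8.6219] v=[-0.3982]
Step 17: x=[8.5260] v=[-0.3837]
Step 18: x=[8.4350] v=[-0.3642]
Step 19: x=[8.3500] v=[-0.3400]
Step 20: x=[8.2722] v=[-0.3114]
Step 21: x=[8.2025] v=[-0.2787]
Step 22: x=[8.1419] v=[-0.2424]
Step 23: x=[8.0912] v=[-0.2029]
Step 24: x=[8.0510] v=[-0.1608]
Step 25: x=[8.0219] v=[-0.1166]
Step 26: x=[8.0042] v=[-0.0709]
Step 27: x=[7.9981] v=[-0.0243]
Step 28: x=[8.0038] v=[0.0227]
First v>=0 after going negative at step 28, time=7.0000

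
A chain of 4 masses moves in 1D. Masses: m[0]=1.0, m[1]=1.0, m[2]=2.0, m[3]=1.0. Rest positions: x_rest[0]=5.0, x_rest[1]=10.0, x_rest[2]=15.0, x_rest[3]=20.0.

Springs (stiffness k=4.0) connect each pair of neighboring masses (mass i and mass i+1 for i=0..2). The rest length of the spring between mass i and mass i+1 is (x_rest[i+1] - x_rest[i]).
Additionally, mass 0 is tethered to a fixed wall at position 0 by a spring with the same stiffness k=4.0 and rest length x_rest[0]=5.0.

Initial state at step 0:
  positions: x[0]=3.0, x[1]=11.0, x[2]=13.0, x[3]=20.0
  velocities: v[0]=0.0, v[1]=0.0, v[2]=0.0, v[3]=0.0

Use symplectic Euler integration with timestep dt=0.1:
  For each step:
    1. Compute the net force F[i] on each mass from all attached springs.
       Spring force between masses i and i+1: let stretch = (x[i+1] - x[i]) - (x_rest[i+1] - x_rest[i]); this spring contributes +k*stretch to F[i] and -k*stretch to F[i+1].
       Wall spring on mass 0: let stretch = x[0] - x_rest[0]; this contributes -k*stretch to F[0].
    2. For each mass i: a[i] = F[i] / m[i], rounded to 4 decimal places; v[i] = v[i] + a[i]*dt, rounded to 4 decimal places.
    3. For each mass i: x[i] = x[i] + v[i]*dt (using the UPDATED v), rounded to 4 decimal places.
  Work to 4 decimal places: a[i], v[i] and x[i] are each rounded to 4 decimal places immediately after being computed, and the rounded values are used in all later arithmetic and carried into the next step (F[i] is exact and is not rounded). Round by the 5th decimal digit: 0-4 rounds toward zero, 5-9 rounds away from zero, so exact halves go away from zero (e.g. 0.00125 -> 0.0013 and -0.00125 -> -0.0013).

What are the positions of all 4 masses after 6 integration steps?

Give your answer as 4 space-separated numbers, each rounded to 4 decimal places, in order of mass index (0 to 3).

Step 0: x=[3.0000 11.0000 13.0000 20.0000] v=[0.0000 0.0000 0.0000 0.0000]
Step 1: x=[3.2000 10.7600 13.1000 19.9200] v=[2.0000 -2.4000 1.0000 -0.8000]
Step 2: x=[3.5744 10.3112 13.2896 19.7672] v=[3.7440 -4.4880 1.8960 -1.5280]
Step 3: x=[4.0753 9.7121 13.5492 19.5553] v=[5.0090 -5.9914 2.5958 -2.1190]
Step 4: x=[4.6387 9.0410 13.8522 19.3032] v=[5.6336 -6.7113 3.0296 -2.5214]
Step 5: x=[5.1926 8.3862 14.1680 19.0330] v=[5.5390 -6.5477 3.1576 -2.7018]
Step 6: x=[5.6665 7.8350 14.4654 18.7682] v=[4.7394 -5.5124 2.9742 -2.6478]

Answer: 5.6665 7.8350 14.4654 18.7682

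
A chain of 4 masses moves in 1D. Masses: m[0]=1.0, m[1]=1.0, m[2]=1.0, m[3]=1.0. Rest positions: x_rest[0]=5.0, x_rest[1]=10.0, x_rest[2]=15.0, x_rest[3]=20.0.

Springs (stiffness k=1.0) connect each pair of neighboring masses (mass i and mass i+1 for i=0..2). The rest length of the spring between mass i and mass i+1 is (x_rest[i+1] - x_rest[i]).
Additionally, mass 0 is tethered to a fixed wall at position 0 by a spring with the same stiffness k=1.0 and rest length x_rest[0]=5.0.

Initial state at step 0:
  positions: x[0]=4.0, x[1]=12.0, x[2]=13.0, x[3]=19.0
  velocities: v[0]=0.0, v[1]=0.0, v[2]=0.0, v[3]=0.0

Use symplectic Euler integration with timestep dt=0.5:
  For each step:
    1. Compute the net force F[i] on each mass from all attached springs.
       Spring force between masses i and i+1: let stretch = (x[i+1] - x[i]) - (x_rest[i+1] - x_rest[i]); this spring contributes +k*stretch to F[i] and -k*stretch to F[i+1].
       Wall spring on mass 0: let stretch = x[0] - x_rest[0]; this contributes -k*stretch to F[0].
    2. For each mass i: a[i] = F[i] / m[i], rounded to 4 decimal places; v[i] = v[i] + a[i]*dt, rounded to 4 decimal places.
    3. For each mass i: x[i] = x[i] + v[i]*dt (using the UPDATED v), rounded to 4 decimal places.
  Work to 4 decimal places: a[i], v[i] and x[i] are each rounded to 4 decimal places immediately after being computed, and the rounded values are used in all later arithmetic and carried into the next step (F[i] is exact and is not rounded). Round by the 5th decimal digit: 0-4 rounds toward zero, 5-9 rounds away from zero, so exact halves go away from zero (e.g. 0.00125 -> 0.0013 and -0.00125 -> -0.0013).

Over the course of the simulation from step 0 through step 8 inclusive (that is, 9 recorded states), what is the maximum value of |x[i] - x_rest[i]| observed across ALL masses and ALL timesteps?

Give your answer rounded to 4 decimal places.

Answer: 2.5469

Derivation:
Step 0: x=[4.0000 12.0000 13.0000 19.0000] v=[0.0000 0.0000 0.0000 0.0000]
Step 1: x=[5.0000 10.2500 14.2500 18.7500] v=[2.0000 -3.5000 2.5000 -0.5000]
Step 2: x=[6.0625 8.1875 15.6250 18.6250] v=[2.1250 -4.1250 2.7500 -0.2500]
Step 3: x=[6.1407 7.4531 15.8907 19.0000] v=[0.1563 -1.4688 0.5313 0.7500]
Step 4: x=[5.0118 8.5000 14.8243 19.8477] v=[-2.2579 2.0938 -2.1329 1.6954]
Step 5: x=[3.5020 10.2560 13.4326 20.6896] v=[-3.0197 3.5119 -2.7834 1.6837]
Step 6: x=[2.8052 11.1176 13.0610 20.9672] v=[-1.3937 1.7232 -0.7432 0.5552]
Step 7: x=[3.4852 10.3870 14.1801 20.5183] v=[1.3599 -1.4613 2.2382 -0.8979]
Step 8: x=[5.0193 8.8792 15.9355 19.7348] v=[3.0682 -3.0157 3.5108 -1.5670]
Max displacement = 2.5469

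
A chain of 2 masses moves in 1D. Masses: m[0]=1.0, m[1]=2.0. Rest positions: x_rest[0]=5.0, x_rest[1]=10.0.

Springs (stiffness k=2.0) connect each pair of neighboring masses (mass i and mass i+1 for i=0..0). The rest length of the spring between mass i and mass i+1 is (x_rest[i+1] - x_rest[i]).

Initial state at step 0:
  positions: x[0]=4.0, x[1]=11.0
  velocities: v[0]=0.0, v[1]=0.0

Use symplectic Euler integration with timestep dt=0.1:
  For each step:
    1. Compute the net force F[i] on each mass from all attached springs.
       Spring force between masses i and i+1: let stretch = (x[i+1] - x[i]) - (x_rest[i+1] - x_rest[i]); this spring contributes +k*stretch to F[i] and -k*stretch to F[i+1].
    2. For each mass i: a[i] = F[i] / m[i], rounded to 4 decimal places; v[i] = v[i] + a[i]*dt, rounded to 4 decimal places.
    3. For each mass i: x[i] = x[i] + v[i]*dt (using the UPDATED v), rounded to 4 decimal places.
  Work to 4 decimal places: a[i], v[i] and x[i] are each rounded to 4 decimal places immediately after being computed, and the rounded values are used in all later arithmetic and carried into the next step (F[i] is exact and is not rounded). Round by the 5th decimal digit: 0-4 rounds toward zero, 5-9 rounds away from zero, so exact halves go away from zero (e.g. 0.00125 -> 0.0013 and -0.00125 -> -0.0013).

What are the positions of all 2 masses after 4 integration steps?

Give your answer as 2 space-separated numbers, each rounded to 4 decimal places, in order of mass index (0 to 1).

Step 0: x=[4.0000 11.0000] v=[0.0000 0.0000]
Step 1: x=[4.0400 10.9800] v=[0.4000 -0.2000]
Step 2: x=[4.1188 10.9406] v=[0.7880 -0.3940]
Step 3: x=[4.2340 10.8830] v=[1.1524 -0.5762]
Step 4: x=[4.3822 10.8089] v=[1.4822 -0.7411]

Answer: 4.3822 10.8089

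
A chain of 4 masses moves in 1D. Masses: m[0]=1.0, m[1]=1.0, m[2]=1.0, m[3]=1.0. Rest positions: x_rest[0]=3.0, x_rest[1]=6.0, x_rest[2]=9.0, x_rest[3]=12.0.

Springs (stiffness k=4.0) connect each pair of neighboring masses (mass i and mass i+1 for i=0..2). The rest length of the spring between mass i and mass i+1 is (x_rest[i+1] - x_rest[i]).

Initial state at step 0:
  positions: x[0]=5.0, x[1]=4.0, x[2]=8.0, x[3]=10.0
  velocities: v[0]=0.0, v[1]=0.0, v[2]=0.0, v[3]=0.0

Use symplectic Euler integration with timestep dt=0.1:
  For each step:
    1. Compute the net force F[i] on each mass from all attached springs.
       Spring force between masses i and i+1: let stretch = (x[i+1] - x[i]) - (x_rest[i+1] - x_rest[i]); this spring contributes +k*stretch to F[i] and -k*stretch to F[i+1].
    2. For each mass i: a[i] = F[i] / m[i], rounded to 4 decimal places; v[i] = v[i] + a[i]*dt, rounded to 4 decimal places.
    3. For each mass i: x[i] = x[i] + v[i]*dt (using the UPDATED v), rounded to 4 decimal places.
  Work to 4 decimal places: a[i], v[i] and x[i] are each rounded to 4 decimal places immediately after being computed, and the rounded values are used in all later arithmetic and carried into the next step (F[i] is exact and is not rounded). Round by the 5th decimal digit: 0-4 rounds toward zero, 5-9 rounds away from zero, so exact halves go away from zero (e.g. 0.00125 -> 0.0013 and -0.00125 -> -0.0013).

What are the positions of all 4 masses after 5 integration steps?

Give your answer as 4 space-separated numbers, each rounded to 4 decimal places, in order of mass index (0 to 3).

Step 0: x=[5.0000 4.0000 8.0000 10.0000] v=[0.0000 0.0000 0.0000 0.0000]
Step 1: x=[4.8400 4.2000 7.9200 10.0400] v=[-1.6000 2.0000 -0.8000 0.4000]
Step 2: x=[4.5344 4.5744 7.7760 10.1152] v=[-3.0560 3.7440 -1.4400 0.7520]
Step 3: x=[4.1104 5.0753 7.5975 10.2168] v=[-4.2400 5.0086 -1.7850 1.0163]
Step 4: x=[3.6050 5.6385 7.4229 10.3337] v=[-5.0540 5.6315 -1.7462 1.1686]
Step 5: x=[3.0609 6.1917 7.2933 10.4541] v=[-5.4406 5.5319 -1.2956 1.2043]

Answer: 3.0609 6.1917 7.2933 10.4541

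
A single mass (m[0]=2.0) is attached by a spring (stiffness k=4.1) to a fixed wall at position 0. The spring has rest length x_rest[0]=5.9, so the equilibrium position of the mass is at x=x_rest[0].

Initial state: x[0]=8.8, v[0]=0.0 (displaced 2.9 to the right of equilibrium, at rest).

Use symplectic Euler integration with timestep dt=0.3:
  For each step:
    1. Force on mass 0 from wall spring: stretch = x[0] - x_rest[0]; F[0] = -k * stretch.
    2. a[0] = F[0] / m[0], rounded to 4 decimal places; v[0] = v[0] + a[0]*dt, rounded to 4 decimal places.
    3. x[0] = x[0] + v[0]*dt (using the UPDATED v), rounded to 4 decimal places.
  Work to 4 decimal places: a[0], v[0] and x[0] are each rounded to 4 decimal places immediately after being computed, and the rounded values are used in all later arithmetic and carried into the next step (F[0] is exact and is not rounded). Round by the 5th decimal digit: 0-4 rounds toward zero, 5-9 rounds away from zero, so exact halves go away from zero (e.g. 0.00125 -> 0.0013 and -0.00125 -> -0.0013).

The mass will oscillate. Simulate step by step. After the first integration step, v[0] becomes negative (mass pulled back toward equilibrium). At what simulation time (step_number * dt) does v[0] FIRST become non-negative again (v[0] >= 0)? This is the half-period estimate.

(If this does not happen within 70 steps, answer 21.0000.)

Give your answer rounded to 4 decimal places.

Step 0: x=[8.8000] v=[0.0000]
Step 1: x=[8.2650] v=[-1.7835]
Step 2: x=[7.2936] v=[-3.2380]
Step 3: x=[6.0651] v=[-4.0951]
Step 4: x=[4.8061] v=[-4.1967]
Step 5: x=[3.7489] v=[-3.5240]
Step 6: x=[3.0886] v=[-2.2011]
Step 7: x=[2.9470] v=[-0.4721]
Step 8: x=[3.3502] v=[1.3440]
First v>=0 after going negative at step 8, time=2.4000

Answer: 2.4000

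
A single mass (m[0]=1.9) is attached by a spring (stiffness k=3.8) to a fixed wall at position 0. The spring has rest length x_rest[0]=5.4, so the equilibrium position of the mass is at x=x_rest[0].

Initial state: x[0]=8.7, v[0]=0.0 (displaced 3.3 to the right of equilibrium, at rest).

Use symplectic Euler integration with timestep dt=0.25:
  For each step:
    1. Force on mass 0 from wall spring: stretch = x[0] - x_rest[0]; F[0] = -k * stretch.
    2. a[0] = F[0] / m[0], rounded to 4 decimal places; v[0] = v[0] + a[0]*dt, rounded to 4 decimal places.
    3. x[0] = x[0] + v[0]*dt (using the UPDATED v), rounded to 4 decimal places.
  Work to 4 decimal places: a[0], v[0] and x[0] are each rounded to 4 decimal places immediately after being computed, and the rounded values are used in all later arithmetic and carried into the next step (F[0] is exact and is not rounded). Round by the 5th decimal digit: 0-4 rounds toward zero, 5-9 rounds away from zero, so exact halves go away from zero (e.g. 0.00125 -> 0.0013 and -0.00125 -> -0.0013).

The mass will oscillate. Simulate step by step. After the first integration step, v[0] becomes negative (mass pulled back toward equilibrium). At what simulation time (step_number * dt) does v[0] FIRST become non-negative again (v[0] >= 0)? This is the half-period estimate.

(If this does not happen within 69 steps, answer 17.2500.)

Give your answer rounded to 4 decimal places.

Answer: 2.2500

Derivation:
Step 0: x=[8.7000] v=[0.0000]
Step 1: x=[8.2875] v=[-1.6500]
Step 2: x=[7.5141] v=[-3.0938]
Step 3: x=[6.4764] v=[-4.1509]
Step 4: x=[5.3041] v=[-4.6891]
Step 5: x=[4.1438] v=[-4.6412]
Step 6: x=[3.1405] v=[-4.0131]
Step 7: x=[2.4197] v=[-2.8834]
Step 8: x=[2.0714] v=[-1.3933]
Step 9: x=[2.1392] v=[0.2710]
First v>=0 after going negative at step 9, time=2.2500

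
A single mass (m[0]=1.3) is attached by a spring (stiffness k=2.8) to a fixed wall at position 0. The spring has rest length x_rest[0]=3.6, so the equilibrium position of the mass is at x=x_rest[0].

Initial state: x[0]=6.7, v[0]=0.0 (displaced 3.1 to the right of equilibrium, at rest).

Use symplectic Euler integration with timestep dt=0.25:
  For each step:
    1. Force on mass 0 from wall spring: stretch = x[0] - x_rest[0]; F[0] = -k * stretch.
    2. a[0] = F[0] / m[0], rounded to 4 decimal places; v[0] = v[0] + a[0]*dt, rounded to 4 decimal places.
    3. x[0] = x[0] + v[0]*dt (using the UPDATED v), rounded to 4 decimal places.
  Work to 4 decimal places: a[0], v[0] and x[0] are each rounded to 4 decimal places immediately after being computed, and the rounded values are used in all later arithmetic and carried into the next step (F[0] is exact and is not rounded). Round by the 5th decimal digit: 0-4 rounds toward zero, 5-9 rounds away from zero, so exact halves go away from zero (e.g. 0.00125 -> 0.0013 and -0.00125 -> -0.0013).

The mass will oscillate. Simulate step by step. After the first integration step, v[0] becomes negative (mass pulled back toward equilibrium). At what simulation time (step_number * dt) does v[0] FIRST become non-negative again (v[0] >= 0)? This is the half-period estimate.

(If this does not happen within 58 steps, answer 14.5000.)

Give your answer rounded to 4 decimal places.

Step 0: x=[6.7000] v=[0.0000]
Step 1: x=[6.2827] v=[-1.6692]
Step 2: x=[5.5043] v=[-3.1137]
Step 3: x=[4.4695] v=[-4.1391]
Step 4: x=[3.3177] v=[-4.6073]
Step 5: x=[2.2039] v=[-4.4553]
Step 6: x=[1.2780] v=[-3.7036]
Step 7: x=[0.6647] v=[-2.4533]
Step 8: x=[0.4465] v=[-0.8728]
Step 9: x=[0.6528] v=[0.8253]
First v>=0 after going negative at step 9, time=2.2500

Answer: 2.2500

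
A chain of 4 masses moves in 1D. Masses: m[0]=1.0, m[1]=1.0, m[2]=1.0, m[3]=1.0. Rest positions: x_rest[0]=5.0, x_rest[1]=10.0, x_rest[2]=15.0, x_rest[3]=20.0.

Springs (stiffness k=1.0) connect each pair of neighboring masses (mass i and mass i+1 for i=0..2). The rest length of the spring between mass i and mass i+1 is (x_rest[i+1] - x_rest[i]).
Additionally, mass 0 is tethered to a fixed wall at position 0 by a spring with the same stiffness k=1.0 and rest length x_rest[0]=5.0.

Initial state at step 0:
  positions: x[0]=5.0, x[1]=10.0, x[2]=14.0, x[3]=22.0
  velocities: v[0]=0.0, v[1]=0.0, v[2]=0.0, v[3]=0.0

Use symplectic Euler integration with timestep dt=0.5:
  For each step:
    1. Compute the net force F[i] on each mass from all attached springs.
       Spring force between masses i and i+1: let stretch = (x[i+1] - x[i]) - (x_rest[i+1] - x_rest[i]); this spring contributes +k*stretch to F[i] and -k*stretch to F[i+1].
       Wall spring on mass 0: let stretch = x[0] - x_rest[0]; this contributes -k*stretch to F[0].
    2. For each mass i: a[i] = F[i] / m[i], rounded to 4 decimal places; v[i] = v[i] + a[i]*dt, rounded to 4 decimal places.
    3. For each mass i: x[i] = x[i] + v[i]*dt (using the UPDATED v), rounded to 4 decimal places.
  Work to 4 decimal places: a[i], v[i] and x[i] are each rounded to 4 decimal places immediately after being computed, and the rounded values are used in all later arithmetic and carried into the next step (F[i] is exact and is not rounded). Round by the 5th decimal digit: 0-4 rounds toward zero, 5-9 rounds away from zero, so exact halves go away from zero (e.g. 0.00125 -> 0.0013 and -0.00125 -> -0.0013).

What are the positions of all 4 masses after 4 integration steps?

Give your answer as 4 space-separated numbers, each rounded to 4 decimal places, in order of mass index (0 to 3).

Step 0: x=[5.0000 10.0000 14.0000 22.0000] v=[0.0000 0.0000 0.0000 0.0000]
Step 1: x=[5.0000 9.7500 15.0000 21.2500] v=[0.0000 -0.5000 2.0000 -1.5000]
Step 2: x=[4.9375 9.6250 16.2500 20.1875] v=[-0.1250 -0.2500 2.5000 -2.1250]
Step 3: x=[4.8125 9.9844 16.8282 19.3906] v=[-0.2500 0.7188 1.1563 -1.5938]
Step 4: x=[4.7774 10.7618 16.3360 19.2031] v=[-0.0703 1.5548 -0.9844 -0.3750]

Answer: 4.7774 10.7618 16.3360 19.2031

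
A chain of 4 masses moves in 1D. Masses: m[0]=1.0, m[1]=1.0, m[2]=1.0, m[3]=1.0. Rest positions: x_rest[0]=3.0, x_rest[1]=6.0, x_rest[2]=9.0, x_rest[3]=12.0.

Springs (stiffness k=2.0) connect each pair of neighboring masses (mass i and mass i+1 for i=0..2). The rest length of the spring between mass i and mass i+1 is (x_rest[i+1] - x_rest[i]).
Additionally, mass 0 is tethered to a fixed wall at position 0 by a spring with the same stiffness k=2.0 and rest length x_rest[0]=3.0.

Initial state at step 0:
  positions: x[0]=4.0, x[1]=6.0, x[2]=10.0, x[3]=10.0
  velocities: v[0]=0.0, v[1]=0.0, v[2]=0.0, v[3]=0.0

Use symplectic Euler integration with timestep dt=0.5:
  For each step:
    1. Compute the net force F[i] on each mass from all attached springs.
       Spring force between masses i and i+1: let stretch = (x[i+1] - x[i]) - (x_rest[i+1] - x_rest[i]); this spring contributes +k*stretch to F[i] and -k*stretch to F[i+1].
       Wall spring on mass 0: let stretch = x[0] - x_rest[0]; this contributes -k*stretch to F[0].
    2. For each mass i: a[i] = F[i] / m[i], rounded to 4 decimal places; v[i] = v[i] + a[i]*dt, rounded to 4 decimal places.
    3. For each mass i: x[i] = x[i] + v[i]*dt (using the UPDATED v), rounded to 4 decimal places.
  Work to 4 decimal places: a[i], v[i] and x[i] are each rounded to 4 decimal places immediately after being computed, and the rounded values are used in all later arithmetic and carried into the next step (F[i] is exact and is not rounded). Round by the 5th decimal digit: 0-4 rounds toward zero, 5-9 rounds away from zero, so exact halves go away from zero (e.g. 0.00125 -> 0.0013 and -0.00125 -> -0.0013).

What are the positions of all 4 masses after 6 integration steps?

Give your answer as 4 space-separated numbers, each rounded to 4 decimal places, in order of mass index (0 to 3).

Answer: 1.9063 7.3594 8.0938 12.3125

Derivation:
Step 0: x=[4.0000 6.0000 10.0000 10.0000] v=[0.0000 0.0000 0.0000 0.0000]
Step 1: x=[3.0000 7.0000 8.0000 11.5000] v=[-2.0000 2.0000 -4.0000 3.0000]
Step 2: x=[2.5000 6.5000 7.2500 12.7500] v=[-1.0000 -1.0000 -1.5000 2.5000]
Step 3: x=[2.7500 4.3750 8.8750 12.7500] v=[0.5000 -4.2500 3.2500 0.0000]
Step 4: x=[2.4375 3.6875 10.1875 12.3125] v=[-0.6250 -1.3750 2.6250 -0.8750]
Step 5: x=[1.5313 5.6250 9.3125 12.3125] v=[-1.8125 3.8750 -1.7500 0.0000]
Step 6: x=[1.9063 7.3594 8.0938 12.3125] v=[0.7499 3.4688 -2.4375 0.0000]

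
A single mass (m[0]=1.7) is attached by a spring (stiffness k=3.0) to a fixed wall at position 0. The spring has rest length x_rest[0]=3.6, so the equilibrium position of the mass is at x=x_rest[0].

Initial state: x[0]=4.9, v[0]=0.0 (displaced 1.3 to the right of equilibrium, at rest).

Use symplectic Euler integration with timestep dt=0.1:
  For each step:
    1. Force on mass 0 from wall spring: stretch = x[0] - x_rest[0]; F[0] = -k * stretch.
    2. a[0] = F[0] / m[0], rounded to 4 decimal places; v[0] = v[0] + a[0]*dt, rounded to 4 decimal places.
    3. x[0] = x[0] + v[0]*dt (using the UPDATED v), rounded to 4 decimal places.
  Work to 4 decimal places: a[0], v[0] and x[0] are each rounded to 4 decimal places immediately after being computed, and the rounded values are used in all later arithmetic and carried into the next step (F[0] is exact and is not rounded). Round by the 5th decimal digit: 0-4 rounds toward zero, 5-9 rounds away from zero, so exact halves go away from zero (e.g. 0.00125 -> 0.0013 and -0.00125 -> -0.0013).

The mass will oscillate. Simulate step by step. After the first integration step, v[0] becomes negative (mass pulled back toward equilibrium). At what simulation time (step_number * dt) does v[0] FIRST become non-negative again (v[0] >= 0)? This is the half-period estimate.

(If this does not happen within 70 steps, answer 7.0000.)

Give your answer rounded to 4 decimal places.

Step 0: x=[4.9000] v=[0.0000]
Step 1: x=[4.8771] v=[-0.2294]
Step 2: x=[4.8316] v=[-0.4548]
Step 3: x=[4.7644] v=[-0.6721]
Step 4: x=[4.6766] v=[-0.8776]
Step 5: x=[4.5698] v=[-1.0676]
Step 6: x=[4.4459] v=[-1.2387]
Step 7: x=[4.3071] v=[-1.3880]
Step 8: x=[4.1558] v=[-1.5128]
Step 9: x=[3.9947] v=[-1.6109]
Step 10: x=[3.8266] v=[-1.6806]
Step 11: x=[3.6545] v=[-1.7206]
Step 12: x=[3.4815] v=[-1.7302]
Step 13: x=[3.3106] v=[-1.7093]
Step 14: x=[3.1448] v=[-1.6582]
Step 15: x=[2.9870] v=[-1.5779]
Step 16: x=[2.8400] v=[-1.4697]
Step 17: x=[2.7064] v=[-1.3356]
Step 18: x=[2.5886] v=[-1.1779]
Step 19: x=[2.4887] v=[-0.9994]
Step 20: x=[2.4084] v=[-0.8033]
Step 21: x=[2.3491] v=[-0.5930]
Step 22: x=[2.3119] v=[-0.3723]
Step 23: x=[2.2974] v=[-0.1450]
Step 24: x=[2.3059] v=[0.0849]
First v>=0 after going negative at step 24, time=2.4000

Answer: 2.4000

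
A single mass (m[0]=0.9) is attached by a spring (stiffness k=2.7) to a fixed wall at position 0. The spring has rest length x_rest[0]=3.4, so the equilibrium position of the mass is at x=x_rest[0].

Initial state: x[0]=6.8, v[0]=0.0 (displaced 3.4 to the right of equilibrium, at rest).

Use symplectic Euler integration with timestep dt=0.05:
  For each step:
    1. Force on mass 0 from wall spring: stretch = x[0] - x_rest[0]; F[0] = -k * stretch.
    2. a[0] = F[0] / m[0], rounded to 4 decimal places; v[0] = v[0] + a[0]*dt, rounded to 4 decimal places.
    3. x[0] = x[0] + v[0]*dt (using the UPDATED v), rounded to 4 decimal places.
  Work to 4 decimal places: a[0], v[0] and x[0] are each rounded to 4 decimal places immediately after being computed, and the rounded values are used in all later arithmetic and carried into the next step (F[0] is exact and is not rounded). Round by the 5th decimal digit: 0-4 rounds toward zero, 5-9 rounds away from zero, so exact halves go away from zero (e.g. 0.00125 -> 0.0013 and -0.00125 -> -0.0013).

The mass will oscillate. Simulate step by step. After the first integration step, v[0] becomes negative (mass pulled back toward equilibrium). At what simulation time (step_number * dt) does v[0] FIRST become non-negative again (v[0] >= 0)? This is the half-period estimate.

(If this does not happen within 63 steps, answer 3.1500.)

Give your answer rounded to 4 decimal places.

Step 0: x=[6.8000] v=[0.0000]
Step 1: x=[6.7745] v=[-0.5100]
Step 2: x=[6.7237] v=[-1.0162]
Step 3: x=[6.6480] v=[-1.5148]
Step 4: x=[6.5479] v=[-2.0020]
Step 5: x=[6.4242] v=[-2.4742]
Step 6: x=[6.2778] v=[-2.9278]
Step 7: x=[6.1098] v=[-3.3595]
Step 8: x=[5.9215] v=[-3.7660]
Step 9: x=[5.7143] v=[-4.1442]
Step 10: x=[5.4897] v=[-4.4913]
Step 11: x=[5.2495] v=[-4.8048]
Step 12: x=[4.9954] v=[-5.0822]
Step 13: x=[4.7293] v=[-5.3215]
Step 14: x=[4.4533] v=[-5.5209]
Step 15: x=[4.1694] v=[-5.6789]
Step 16: x=[3.8797] v=[-5.7943]
Step 17: x=[3.5864] v=[-5.8663]
Step 18: x=[3.2917] v=[-5.8943]
Step 19: x=[2.9978] v=[-5.8781]
Step 20: x=[2.7069] v=[-5.8178]
Step 21: x=[2.4212] v=[-5.7138]
Step 22: x=[2.1429] v=[-5.5670]
Step 23: x=[1.8740] v=[-5.3784]
Step 24: x=[1.6165] v=[-5.1495]
Step 25: x=[1.3724] v=[-4.8820]
Step 26: x=[1.1435] v=[-4.5779]
Step 27: x=[0.9315] v=[-4.2394]
Step 28: x=[0.7380] v=[-3.8691]
Step 29: x=[0.5645] v=[-3.4698]
Step 30: x=[0.4123] v=[-3.0445]
Step 31: x=[0.2825] v=[-2.5963]
Step 32: x=[0.1761] v=[-2.1287]
Step 33: x=[0.0938] v=[-1.6451]
Step 34: x=[0.0363] v=[-1.1492]
Step 35: x=[0.0041] v=[-0.6446]
Step 36: x=[-0.0027] v=[-0.1352]
Step 37: x=[0.0161] v=[0.3752]
First v>=0 after going negative at step 37, time=1.8500

Answer: 1.8500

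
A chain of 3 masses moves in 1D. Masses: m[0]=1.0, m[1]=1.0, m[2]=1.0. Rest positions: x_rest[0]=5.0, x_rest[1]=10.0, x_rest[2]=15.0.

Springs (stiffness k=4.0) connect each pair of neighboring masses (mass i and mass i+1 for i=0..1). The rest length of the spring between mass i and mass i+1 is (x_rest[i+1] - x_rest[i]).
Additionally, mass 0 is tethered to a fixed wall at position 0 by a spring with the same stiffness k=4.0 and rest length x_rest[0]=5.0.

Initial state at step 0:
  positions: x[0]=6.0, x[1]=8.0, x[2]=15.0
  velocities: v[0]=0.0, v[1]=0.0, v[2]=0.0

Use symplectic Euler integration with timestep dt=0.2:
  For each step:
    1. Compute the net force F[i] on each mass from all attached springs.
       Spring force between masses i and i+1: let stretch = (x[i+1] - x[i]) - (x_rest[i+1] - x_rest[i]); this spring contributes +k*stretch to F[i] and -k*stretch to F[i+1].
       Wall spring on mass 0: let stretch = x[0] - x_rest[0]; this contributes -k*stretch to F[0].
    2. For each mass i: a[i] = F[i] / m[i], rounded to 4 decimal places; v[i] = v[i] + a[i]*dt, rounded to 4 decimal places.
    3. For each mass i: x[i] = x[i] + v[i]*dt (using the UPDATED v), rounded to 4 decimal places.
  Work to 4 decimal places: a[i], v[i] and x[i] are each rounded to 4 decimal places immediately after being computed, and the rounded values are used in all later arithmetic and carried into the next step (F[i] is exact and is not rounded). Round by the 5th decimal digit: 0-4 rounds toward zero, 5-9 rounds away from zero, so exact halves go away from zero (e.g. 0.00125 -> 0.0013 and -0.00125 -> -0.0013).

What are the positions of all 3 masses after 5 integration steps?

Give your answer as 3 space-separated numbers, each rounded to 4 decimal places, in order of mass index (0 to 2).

Answer: 3.9870 10.6886 14.2510

Derivation:
Step 0: x=[6.0000 8.0000 15.0000] v=[0.0000 0.0000 0.0000]
Step 1: x=[5.3600 8.8000 14.6800] v=[-3.2000 4.0000 -1.6000]
Step 2: x=[4.4128 9.9904 14.2192] v=[-4.7360 5.9520 -2.3040]
Step 3: x=[3.6520 10.9650 13.8818] v=[-3.8042 4.8730 -1.6870]
Step 4: x=[3.4769 11.2362 13.8777] v=[-0.8754 1.3560 -0.0204]
Step 5: x=[3.9870 10.6886 14.2510] v=[2.5505 -2.7382 1.8664]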